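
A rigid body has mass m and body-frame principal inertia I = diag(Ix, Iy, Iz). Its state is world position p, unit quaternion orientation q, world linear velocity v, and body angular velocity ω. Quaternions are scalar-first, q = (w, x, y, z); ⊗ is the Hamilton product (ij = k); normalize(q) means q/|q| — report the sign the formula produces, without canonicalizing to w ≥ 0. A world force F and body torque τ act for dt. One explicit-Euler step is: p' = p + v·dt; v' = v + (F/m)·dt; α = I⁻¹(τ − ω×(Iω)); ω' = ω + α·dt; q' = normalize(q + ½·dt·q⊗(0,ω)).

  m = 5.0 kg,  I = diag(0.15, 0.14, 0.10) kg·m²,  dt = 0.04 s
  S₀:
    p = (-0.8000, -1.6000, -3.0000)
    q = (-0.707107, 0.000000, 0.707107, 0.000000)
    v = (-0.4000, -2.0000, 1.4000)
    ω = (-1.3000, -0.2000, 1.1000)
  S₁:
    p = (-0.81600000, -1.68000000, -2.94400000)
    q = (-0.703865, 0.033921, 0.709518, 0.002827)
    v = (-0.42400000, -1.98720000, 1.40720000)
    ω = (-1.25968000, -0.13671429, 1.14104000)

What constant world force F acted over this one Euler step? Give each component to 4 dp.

F = (-3.0000, 1.6000, 0.9000)

Δv = v₁−v₀ = (-0.02400000, 0.01280000, 0.00720000)
F = m·Δv/dt = (-3.0000, 1.6000, 0.9000)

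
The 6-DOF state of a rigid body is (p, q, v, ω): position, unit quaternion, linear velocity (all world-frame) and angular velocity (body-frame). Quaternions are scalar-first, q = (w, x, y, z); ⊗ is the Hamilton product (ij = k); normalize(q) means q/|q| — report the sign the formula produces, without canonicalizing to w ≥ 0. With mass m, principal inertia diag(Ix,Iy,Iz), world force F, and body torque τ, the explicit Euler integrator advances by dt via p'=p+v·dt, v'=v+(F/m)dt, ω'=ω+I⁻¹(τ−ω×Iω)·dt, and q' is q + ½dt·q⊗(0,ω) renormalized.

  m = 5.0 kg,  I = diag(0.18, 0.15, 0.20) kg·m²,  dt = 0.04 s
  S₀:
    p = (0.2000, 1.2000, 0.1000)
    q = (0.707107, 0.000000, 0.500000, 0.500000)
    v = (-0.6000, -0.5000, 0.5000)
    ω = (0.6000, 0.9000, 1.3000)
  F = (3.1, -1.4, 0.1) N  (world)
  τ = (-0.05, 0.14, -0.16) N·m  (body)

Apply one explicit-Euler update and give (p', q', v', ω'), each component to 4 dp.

p' = (0.1760, 1.1800, 0.1200)
q' = (0.6847, 0.0125, 0.5184, 0.5121)
v' = (-0.5752, -0.5112, 0.5008)
ω' = (0.5759, 0.9415, 1.2712)

precession coupling ω×(Iω) = (0.0585, -0.0156, -0.0162)
angular accel α = (-0.6028, 1.0373, -0.7190)
new body rate ω' = (0.5759, 0.9415, 1.2712)
q⊗(0,ω) = (-1.1000000, 0.6242642, 0.9363963, 0.6192391)
q' = normalize(q + ½dt·q⊗(0,ω)) = (0.6847, 0.0125, 0.5184, 0.5121)
a = F/m = (0.6200, -0.2800, 0.0200)
new position p' = (0.1760, 1.1800, 0.1200)
v + (F/m)dt = (-0.5752, -0.5112, 0.5008)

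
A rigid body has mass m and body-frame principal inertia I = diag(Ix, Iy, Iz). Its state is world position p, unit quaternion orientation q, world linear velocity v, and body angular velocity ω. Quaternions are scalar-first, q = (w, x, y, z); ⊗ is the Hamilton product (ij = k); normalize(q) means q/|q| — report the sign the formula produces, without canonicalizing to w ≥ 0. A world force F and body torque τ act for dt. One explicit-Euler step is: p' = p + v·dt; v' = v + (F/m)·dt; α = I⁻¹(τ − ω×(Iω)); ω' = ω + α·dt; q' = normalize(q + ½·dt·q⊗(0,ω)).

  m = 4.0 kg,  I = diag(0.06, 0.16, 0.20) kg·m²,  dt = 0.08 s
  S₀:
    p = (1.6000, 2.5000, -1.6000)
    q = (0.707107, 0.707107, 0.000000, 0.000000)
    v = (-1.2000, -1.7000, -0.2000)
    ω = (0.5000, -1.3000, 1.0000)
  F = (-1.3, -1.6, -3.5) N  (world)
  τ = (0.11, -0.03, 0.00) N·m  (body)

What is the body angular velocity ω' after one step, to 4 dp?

ω' = (0.7160, -1.2800, 1.0260)

α = I⁻¹(τ − ω×Iω) = (2.7000, 0.2500, 0.3250)
ω + α·dt = (0.7160, -1.2800, 1.0260)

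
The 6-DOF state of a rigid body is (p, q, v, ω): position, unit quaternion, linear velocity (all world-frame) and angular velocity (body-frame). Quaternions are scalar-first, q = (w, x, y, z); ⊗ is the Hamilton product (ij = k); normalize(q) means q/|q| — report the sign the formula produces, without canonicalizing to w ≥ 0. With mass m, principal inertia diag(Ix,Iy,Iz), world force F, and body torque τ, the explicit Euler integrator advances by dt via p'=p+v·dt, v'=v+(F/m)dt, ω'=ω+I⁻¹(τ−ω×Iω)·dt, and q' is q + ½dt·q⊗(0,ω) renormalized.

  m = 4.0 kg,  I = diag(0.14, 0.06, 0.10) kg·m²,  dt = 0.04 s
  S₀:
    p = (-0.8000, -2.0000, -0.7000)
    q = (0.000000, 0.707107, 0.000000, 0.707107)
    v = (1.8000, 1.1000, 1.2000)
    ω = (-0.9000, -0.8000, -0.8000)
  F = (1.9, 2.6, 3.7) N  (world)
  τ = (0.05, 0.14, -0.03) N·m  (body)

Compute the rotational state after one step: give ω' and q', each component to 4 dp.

angular accel α = (0.1743, 1.8533, 0.2760)
ω' = ω + α·dt = (-0.8930, -0.7259, -0.7890)
Hamilton product q⊗(0,ω) = (1.2020819, 0.5656856, -0.0707107, -0.5656856)
q + ½dt·q⊗(0,ω), renormalized = (0.0240, 0.7181, -0.0014, 0.6955)

ω' = (-0.8930, -0.7259, -0.7890)
q' = (0.0240, 0.7181, -0.0014, 0.6955)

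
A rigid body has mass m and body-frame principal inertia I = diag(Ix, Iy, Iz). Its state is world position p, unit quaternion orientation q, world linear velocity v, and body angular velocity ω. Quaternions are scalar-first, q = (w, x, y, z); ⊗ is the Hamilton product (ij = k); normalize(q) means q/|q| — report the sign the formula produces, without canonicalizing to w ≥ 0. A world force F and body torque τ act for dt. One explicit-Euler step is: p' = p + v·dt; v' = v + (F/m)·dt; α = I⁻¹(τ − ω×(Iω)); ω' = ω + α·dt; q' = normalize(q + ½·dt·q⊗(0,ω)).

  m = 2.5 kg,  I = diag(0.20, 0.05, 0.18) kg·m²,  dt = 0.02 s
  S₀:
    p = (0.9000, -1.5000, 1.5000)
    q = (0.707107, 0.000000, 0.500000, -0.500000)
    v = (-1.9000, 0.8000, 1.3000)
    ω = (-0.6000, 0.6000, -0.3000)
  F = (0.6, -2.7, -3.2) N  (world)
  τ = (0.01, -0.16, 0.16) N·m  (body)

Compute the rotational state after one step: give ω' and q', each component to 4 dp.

ω' = (-0.5967, 0.5346, -0.2882)
q' = (0.7026, -0.0027, 0.5072, -0.4991)

gyro term ω×Iω = (-0.0234, 0.0036, 0.0540)
α = I⁻¹(τ − ω×Iω) = (0.1670, -3.2720, 0.5889)
new body rate ω' = (-0.5967, 0.5346, -0.2882)
q⊗(0,ω) = (-0.4500000, -0.2742642, 0.7242642, 0.0878679)
q' = normalize(q + ½dt·q⊗(0,ω)) = (0.7026, -0.0027, 0.5072, -0.4991)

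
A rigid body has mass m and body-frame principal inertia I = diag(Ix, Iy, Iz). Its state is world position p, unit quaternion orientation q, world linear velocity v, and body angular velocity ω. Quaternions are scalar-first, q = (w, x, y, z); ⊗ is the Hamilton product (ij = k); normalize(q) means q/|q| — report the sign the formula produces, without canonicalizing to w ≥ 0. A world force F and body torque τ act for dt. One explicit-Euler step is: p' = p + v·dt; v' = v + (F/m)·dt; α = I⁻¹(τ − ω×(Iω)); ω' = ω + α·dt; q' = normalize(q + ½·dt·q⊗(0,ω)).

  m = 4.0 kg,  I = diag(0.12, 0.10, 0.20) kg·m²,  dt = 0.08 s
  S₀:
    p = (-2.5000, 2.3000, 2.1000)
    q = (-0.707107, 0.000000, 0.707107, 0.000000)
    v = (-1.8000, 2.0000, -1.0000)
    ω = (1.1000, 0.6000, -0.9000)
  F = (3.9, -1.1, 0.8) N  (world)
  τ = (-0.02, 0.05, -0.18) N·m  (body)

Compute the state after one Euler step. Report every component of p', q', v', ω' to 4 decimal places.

p' = (-2.6440, 2.4600, 2.0200)
q' = (-0.7227, -0.0565, 0.6888, -0.0056)
v' = (-1.7220, 1.9780, -0.9840)
ω' = (1.1227, 0.5766, -0.9667)

new position p' = (-2.6440, 2.4600, 2.0200)
v + (F/m)dt = (-1.7220, 1.9780, -0.9840)
angular accel α = (0.2833, -0.2920, -0.8340)
new body rate ω' = (1.1227, 0.5766, -0.9667)
q⊗(0,ω) = (-0.4242642, -1.4142140, -0.4242642, -0.1414214)
q' = normalize(q + ½dt·q⊗(0,ω)) = (-0.7227, -0.0565, 0.6888, -0.0056)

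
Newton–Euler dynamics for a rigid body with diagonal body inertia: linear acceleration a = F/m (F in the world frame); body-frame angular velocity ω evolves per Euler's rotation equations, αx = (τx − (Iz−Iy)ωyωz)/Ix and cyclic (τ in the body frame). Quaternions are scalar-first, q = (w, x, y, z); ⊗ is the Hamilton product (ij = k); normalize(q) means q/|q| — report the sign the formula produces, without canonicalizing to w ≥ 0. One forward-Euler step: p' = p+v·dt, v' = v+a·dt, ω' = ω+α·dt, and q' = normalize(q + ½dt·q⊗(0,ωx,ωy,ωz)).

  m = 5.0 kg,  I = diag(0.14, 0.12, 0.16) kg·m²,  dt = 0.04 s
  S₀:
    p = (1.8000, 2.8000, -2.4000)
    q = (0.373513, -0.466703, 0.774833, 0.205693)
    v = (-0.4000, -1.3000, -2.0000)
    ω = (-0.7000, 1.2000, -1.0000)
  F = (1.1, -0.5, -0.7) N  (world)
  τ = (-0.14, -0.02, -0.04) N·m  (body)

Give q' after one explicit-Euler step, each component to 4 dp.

q⊗(0,ω) = (-1.0507987, -1.2831237, -0.1624725, -0.3911735)
updated quaternion q' = (0.3523, -0.4921, 0.7711, 0.1978)

q' = (0.3523, -0.4921, 0.7711, 0.1978)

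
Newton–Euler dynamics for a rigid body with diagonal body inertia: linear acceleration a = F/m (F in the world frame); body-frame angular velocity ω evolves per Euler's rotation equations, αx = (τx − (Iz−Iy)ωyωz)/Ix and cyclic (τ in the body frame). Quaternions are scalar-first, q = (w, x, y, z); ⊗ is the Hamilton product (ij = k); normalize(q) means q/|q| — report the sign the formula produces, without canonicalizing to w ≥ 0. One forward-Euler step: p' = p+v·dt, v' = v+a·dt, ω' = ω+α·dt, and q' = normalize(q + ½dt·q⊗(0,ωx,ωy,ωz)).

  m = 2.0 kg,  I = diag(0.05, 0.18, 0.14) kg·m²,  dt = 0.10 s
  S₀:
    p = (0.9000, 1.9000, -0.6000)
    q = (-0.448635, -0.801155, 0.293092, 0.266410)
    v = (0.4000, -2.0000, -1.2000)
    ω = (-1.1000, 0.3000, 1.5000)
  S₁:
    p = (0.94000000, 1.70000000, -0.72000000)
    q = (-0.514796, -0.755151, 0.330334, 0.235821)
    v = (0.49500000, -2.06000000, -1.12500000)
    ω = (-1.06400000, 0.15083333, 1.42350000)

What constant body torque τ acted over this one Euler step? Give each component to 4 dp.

rate change Δω = (0.03600000, -0.14916667, -0.07650000)
I·α + gyro = (0.0000, -0.1200, -0.1500)

τ = (0.0000, -0.1200, -0.1500)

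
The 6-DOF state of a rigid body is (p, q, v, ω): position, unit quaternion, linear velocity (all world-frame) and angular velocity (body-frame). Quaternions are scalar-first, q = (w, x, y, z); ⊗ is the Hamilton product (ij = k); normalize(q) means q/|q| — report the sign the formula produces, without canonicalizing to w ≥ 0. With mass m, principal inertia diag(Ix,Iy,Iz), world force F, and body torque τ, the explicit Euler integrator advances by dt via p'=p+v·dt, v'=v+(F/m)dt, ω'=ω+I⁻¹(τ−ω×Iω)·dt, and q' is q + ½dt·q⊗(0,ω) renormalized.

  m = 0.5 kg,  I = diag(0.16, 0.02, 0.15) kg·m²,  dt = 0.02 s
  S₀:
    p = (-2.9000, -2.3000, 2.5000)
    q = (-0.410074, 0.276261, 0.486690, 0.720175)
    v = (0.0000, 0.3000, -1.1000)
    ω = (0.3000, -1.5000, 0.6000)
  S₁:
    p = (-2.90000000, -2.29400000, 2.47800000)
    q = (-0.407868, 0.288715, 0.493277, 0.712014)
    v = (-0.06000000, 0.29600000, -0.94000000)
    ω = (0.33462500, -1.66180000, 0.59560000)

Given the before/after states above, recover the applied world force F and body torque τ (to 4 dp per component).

F = (-1.5000, -0.1000, 4.0000)
τ = (0.1600, -0.1600, 0.0300)

Δv = v₁−v₀ = (-0.06000000, -0.00400000, 0.16000000)
applied force F = (-1.5000, -0.1000, 4.0000)
rate change Δω = (0.03462500, -0.16180000, -0.00440000)
I·α + gyro = (0.1600, -0.1600, 0.0300)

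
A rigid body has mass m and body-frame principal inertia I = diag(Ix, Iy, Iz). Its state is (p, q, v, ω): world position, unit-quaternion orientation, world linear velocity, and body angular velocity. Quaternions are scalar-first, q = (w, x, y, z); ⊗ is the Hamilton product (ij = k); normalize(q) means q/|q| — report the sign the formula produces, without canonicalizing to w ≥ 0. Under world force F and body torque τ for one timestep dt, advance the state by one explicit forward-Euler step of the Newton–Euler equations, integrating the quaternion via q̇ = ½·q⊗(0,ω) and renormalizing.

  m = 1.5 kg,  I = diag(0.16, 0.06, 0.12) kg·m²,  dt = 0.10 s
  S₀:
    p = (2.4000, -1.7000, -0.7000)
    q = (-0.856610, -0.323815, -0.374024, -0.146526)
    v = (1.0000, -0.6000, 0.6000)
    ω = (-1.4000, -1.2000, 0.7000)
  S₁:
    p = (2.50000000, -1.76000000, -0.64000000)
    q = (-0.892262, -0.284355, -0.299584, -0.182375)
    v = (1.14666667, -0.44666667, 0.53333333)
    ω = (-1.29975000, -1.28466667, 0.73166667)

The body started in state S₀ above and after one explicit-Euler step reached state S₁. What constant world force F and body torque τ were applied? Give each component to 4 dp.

velocity change Δv = (0.14666667, 0.15333333, -0.06666667)
m·(v₁−v₀)/dt = (2.2000, 2.3000, -1.0000)
rate change Δω = (0.10025000, -0.08466667, 0.03166667)
gyro term ω₀×Iω₀ = (-0.0504, -0.0392, -0.1680)
I·α + gyro = (0.1100, -0.0900, -0.1300)

F = (2.2000, 2.3000, -1.0000)
τ = (0.1100, -0.0900, -0.1300)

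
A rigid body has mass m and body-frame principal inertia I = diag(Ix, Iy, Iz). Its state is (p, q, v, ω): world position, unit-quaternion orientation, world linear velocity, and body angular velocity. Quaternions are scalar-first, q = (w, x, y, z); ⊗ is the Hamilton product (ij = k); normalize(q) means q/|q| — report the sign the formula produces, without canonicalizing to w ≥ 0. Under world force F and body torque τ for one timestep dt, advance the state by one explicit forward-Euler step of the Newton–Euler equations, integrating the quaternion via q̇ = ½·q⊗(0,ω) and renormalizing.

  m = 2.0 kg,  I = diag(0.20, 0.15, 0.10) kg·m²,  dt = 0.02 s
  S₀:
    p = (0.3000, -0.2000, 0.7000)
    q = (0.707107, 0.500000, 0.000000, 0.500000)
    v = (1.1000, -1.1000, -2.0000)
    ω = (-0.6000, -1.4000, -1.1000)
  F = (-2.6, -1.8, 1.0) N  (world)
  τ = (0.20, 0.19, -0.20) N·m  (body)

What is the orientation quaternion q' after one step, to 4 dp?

2q̇ = q⊗(0,ω) = (0.8500000, 0.2757358, -0.7399498, -1.4778177)
updated quaternion q' = (0.7155, 0.5027, -0.0074, 0.4851)

q' = (0.7155, 0.5027, -0.0074, 0.4851)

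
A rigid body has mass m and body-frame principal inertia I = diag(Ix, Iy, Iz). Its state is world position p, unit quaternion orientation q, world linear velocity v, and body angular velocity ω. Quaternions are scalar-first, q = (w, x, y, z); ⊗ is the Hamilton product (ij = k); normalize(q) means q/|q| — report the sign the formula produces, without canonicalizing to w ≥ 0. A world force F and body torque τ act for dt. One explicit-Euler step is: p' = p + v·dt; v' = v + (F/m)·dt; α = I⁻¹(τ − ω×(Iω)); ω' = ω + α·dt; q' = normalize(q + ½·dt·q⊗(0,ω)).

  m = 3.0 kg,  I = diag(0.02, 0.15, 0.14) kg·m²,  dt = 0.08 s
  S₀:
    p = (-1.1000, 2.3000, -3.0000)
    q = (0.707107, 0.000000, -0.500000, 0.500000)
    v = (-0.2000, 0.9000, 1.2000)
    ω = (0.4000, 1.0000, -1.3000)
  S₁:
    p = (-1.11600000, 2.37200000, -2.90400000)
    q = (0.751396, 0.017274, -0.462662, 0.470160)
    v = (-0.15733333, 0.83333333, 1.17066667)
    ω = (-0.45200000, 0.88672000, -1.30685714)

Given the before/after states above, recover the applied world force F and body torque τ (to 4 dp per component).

F = (1.6000, -2.5000, -1.1000)
τ = (-0.2000, -0.1500, 0.0400)

ω₁ − ω₀ = (-0.85200000, -0.11328000, -0.00685714)
gyro term ω₀×Iω₀ = (0.0130, 0.0624, 0.0520)
I·α + gyro = (-0.2000, -0.1500, 0.0400)
v₁ − v₀ = (0.04266667, -0.06666667, -0.02933333)
applied force F = (1.6000, -2.5000, -1.1000)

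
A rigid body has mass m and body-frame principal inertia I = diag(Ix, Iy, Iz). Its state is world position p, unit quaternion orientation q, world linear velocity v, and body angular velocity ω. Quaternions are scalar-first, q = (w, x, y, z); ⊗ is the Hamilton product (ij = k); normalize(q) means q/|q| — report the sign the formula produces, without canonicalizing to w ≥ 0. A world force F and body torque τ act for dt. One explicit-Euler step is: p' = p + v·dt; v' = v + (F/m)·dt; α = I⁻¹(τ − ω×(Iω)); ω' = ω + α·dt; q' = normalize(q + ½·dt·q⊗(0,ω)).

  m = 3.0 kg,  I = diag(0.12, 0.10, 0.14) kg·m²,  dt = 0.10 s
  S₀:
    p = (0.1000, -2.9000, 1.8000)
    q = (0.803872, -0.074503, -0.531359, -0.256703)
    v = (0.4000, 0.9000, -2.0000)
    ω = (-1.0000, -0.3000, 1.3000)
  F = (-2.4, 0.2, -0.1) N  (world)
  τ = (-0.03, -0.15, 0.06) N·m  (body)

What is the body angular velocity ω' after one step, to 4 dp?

precession coupling ω×(Iω) = (-0.0156, 0.0260, -0.0060)
α = I⁻¹(τ − ω×Iω) = (-0.1200, -1.7600, 0.4714)
ω' = ω + α·dt = (-1.0120, -0.4760, 1.3471)

ω' = (-1.0120, -0.4760, 1.3471)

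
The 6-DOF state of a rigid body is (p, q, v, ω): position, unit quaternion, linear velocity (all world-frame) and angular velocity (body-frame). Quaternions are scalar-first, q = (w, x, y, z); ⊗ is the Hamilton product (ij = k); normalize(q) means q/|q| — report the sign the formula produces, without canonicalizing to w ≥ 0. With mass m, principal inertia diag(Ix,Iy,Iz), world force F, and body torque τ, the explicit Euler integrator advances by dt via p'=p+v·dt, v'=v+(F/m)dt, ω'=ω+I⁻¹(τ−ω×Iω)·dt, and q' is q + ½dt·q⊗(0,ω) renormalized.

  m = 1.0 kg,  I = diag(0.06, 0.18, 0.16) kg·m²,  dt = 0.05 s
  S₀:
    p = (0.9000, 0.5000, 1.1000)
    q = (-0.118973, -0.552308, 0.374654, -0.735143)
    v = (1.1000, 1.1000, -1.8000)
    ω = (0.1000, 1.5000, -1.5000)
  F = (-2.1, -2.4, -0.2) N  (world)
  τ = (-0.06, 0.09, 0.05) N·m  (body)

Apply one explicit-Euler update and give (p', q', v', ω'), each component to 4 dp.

p' = (0.9550, 0.5550, 1.0100)
q' = (-0.1590, -0.5383, 0.3472, -0.7513)
v' = (0.9950, 0.9800, -1.8100)
ω' = (0.0125, 1.5208, -1.4900)

a = (-2.1000, -2.4000, -0.2000)
p + v·dt = (0.9550, 0.5550, 1.0100)
new velocity v' = (0.9950, 0.9800, -1.8100)
gyro term ω×Iω = (0.0450, 0.0150, 0.0180)
α = I⁻¹(τ − ω×Iω) = (-1.7500, 0.4167, 0.2000)
new body rate ω' = (0.0125, 1.5208, -1.4900)
Hamilton product q⊗(0,ω) = (-1.6094647, 0.5288362, -1.0804358, -0.6874679)
q' = normalize(q + ½dt·q⊗(0,ω)) = (-0.1590, -0.5383, 0.3472, -0.7513)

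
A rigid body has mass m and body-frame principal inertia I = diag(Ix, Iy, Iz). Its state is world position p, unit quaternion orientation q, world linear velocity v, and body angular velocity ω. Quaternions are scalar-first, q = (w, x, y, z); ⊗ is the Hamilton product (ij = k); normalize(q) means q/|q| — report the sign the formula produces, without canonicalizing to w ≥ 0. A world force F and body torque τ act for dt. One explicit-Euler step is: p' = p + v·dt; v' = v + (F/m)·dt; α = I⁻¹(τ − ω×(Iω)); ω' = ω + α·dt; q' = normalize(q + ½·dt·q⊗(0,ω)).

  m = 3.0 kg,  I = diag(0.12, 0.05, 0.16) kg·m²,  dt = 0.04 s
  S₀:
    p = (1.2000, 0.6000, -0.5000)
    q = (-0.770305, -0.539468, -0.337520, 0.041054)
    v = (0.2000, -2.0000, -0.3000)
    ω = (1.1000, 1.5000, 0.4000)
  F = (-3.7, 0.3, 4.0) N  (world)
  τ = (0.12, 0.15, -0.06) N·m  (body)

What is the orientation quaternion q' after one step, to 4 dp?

q' = (-0.7481, -0.5599, -0.3552, 0.0261)

Hamilton product q⊗(0,ω) = (1.0832732, -1.0439245, -0.8945109, -0.7460520)
q + ½dt·q⊗(0,ω), renormalized = (-0.7481, -0.5599, -0.3552, 0.0261)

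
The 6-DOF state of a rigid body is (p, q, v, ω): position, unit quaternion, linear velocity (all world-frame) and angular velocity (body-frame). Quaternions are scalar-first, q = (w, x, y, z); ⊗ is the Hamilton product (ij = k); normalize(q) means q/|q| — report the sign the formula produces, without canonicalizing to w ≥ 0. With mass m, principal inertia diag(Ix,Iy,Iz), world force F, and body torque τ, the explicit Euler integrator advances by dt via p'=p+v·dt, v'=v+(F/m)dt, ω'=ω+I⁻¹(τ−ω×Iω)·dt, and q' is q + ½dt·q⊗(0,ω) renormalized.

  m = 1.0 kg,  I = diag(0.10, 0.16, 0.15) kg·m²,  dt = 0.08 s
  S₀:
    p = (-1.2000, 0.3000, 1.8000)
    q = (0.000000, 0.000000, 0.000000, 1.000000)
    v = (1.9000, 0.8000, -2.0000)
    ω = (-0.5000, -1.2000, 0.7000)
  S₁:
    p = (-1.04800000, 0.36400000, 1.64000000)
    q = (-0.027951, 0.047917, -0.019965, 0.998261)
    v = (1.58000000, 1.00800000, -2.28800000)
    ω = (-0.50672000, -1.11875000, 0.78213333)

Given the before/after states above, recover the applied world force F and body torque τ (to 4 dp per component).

v₁ − v₀ = (-0.32000000, 0.20800000, -0.28800000)
applied force F = (-4.0000, 2.6000, -3.6000)
Δω = ω₁−ω₀ = (-0.00672000, 0.08125000, 0.08213333)
applied torque τ = (0.0000, 0.1800, 0.1900)

F = (-4.0000, 2.6000, -3.6000)
τ = (0.0000, 0.1800, 0.1900)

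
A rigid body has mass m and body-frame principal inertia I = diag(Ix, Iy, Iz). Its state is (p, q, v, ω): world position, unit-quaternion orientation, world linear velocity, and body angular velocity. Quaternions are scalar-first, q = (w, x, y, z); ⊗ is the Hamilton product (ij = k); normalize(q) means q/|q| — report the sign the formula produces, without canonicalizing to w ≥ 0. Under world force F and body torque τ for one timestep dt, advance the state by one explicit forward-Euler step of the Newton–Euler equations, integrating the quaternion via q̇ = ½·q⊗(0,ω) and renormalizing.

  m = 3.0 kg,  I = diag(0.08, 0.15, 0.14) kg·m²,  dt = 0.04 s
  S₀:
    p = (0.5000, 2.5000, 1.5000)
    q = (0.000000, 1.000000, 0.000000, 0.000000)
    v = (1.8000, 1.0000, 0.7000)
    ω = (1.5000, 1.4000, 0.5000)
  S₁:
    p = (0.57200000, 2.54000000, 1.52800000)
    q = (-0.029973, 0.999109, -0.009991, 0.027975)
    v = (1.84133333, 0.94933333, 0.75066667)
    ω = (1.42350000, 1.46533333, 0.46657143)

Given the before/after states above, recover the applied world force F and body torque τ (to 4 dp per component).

ω₁ − ω₀ = (-0.07650000, 0.06533333, -0.03342857)
ω₀×(Iω₀) = (-0.0070, -0.0450, 0.1470)
applied torque τ = (-0.1600, 0.2000, 0.0300)
Δv = v₁−v₀ = (0.04133333, -0.05066667, 0.05066667)
m·(v₁−v₀)/dt = (3.1000, -3.8000, 3.8000)

F = (3.1000, -3.8000, 3.8000)
τ = (-0.1600, 0.2000, 0.0300)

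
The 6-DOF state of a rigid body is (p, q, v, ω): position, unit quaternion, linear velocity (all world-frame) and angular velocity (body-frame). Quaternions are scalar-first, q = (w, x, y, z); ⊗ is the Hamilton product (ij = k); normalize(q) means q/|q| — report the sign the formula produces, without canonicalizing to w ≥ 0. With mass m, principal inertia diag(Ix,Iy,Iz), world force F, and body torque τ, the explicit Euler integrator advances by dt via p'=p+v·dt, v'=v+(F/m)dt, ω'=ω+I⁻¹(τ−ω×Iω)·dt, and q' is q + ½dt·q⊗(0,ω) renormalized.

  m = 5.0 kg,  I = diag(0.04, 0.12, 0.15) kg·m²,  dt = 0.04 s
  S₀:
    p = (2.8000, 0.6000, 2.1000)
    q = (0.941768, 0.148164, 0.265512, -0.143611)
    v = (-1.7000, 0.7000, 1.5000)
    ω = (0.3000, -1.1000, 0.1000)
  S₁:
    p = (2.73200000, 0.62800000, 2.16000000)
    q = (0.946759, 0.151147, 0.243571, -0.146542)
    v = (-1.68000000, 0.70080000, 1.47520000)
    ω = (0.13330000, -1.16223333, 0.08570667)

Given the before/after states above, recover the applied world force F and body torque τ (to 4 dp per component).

F = (2.5000, 0.1000, -3.1000)
τ = (-0.1700, -0.1900, -0.0800)

Δω = ω₁−ω₀ = (-0.16670000, -0.06223333, -0.01429333)
precession coupling = (-0.0033, -0.0033, -0.0264)
τ = I·(Δω/dt) + ω₀×(Iω₀) = (-0.1700, -0.1900, -0.0800)
Δv = v₁−v₀ = (0.02000000, 0.00080000, -0.02480000)
applied force F = (2.5000, 0.1000, -3.1000)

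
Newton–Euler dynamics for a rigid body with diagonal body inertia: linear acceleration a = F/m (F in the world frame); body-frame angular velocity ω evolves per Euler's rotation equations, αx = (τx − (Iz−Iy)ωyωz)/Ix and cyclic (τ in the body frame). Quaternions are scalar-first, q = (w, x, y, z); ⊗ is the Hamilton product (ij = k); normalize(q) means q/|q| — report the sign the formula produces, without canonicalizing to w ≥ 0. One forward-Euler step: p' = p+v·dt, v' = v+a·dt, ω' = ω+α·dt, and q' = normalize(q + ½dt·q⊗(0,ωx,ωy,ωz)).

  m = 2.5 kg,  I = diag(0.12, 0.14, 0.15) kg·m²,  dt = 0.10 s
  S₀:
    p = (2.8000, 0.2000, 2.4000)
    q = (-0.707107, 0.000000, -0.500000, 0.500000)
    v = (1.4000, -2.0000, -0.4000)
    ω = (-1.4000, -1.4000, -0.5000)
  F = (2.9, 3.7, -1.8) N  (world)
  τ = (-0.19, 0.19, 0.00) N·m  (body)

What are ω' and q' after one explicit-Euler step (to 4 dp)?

(τ − ω×Iω)/I = (-1.6417, 1.5071, -0.2613)
ω' = ω + α·dt = (-1.5642, -1.2493, -0.5261)
q⊗(0,ω) = (-0.4500000, 1.9399498, 0.2899498, -0.3464465)
q + ½dt·q⊗(0,ω), renormalized = (-0.7258, 0.0965, -0.4830, 0.4802)

ω' = (-1.5642, -1.2493, -0.5261)
q' = (-0.7258, 0.0965, -0.4830, 0.4802)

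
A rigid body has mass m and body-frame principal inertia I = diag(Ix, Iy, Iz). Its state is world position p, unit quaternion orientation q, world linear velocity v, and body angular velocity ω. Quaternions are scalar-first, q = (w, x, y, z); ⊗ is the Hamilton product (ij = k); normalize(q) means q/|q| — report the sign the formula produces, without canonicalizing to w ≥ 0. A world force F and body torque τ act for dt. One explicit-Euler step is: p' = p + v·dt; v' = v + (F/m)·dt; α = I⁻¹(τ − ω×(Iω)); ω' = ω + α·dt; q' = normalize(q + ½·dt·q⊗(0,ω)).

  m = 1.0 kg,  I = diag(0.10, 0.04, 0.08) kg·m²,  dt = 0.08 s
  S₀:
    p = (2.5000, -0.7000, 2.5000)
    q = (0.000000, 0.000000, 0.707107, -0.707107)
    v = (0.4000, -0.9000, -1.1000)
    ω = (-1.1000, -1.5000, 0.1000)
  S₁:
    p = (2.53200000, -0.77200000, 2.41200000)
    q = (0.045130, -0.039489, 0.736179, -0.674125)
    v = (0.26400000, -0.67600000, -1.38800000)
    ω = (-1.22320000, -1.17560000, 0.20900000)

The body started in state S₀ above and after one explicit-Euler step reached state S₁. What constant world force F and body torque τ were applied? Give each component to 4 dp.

rate change Δω = (-0.12320000, 0.32440000, 0.10900000)
I·α + gyro = (-0.1600, 0.1600, 0.0100)
Δv = v₁−v₀ = (-0.13600000, 0.22400000, -0.28800000)
m·(v₁−v₀)/dt = (-1.7000, 2.8000, -3.6000)

F = (-1.7000, 2.8000, -3.6000)
τ = (-0.1600, 0.1600, 0.0100)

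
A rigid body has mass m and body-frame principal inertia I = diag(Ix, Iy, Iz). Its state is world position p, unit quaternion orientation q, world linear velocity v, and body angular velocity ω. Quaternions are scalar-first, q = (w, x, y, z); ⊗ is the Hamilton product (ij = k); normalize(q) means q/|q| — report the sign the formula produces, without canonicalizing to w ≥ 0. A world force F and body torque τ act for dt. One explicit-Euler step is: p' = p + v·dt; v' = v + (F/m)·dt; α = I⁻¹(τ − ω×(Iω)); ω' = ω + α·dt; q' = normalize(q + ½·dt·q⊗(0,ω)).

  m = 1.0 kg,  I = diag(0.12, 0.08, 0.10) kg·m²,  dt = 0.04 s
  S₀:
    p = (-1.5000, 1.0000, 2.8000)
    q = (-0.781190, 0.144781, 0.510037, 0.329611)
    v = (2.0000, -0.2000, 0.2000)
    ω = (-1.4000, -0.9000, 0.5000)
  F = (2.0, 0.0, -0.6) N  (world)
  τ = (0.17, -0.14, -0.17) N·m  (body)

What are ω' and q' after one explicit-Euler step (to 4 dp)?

ω' = (-1.3403, -0.9630, 0.4522)
q' = (-0.7708, 0.1776, 0.5131, 0.3333)

gyro term ω×Iω = (-0.0090, -0.0140, -0.0504)
(τ − ω×Iω)/I = (1.4917, -1.5750, -1.1960)
ω' = ω + α·dt = (-1.3403, -0.9630, 0.4522)
Hamilton product q⊗(0,ω) = (0.4969212, 1.6453344, 0.1692251, 0.1931539)
q + ½dt·q⊗(0,ω), renormalized = (-0.7708, 0.1776, 0.5131, 0.3333)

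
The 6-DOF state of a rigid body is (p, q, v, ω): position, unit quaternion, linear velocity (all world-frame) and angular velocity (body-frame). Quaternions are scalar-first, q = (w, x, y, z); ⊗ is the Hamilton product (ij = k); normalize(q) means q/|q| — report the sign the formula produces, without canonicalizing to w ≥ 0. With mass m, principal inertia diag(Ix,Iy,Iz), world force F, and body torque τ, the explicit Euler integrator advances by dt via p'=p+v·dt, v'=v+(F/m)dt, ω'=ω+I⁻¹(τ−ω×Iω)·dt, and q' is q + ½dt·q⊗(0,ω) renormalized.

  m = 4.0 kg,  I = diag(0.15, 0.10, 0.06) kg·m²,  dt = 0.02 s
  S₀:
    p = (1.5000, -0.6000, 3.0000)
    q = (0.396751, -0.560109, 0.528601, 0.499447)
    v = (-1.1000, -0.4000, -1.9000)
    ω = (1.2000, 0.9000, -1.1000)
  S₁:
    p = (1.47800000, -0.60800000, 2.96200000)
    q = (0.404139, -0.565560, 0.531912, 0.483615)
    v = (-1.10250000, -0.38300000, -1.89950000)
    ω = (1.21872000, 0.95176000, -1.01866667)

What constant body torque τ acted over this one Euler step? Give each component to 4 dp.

rate change Δω = (0.01872000, 0.05176000, 0.08133333)
precession coupling = (0.0396, -0.1188, -0.0540)
I·α + gyro = (0.1800, 0.1400, 0.1900)

τ = (0.1800, 0.1400, 0.1900)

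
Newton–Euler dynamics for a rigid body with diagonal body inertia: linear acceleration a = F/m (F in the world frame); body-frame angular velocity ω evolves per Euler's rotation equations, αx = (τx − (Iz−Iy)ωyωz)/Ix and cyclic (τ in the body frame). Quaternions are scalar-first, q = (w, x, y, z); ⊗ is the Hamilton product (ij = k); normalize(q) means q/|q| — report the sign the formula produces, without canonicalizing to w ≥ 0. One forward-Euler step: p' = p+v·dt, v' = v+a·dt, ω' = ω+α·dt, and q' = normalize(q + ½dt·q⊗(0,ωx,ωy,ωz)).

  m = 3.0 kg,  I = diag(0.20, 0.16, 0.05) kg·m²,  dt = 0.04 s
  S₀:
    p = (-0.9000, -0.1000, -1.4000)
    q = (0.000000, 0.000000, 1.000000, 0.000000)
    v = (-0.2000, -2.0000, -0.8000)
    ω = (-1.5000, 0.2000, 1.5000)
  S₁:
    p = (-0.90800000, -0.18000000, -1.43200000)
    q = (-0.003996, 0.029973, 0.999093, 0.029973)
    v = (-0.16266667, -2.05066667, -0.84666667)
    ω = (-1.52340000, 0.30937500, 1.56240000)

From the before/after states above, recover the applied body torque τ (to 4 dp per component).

τ = (-0.1500, 0.1000, 0.0900)

ω₁ − ω₀ = (-0.02340000, 0.10937500, 0.06240000)
applied torque τ = (-0.1500, 0.1000, 0.0900)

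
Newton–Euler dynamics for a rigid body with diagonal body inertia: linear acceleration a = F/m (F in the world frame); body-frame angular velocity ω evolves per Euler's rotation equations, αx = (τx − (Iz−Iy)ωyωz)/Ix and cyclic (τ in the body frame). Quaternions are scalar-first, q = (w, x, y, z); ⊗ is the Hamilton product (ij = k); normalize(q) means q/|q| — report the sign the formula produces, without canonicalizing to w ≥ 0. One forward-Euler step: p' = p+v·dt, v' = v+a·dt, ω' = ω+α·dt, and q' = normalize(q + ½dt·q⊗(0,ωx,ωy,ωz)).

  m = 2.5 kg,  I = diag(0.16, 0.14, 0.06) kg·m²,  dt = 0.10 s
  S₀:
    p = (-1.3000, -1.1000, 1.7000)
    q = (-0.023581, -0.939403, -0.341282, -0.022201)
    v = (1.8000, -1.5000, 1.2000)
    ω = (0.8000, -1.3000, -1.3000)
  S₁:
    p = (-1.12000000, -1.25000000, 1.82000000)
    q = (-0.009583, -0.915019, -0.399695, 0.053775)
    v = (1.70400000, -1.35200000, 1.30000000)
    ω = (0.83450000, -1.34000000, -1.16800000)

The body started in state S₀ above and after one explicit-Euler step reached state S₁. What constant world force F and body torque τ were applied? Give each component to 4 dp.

F = (-2.4000, 3.7000, 2.5000)
τ = (-0.0800, -0.1600, 0.1000)

velocity change Δv = (-0.09600000, 0.14800000, 0.10000000)
m·(v₁−v₀)/dt = (-2.4000, 3.7000, 2.5000)
rate change Δω = (0.03450000, -0.04000000, 0.13200000)
gyro term ω₀×Iω₀ = (-0.1352, -0.1040, 0.0208)
I·α + gyro = (-0.0800, -0.1600, 0.1000)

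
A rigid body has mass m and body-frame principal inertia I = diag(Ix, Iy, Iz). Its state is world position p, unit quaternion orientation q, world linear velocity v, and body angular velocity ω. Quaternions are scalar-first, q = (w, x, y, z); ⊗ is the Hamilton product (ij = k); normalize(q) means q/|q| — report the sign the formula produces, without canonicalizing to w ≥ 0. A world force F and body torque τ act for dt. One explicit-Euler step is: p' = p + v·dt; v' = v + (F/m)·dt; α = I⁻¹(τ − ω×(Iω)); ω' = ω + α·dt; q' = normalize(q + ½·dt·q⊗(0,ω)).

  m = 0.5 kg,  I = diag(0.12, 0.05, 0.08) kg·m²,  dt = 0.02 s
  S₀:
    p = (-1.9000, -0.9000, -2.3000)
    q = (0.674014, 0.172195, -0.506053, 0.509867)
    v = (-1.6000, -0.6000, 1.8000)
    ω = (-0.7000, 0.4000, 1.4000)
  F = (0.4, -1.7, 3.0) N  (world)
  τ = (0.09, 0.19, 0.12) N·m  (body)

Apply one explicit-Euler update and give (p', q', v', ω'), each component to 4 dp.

p' = (-1.9320, -0.9120, -2.2640)
q' = (0.6700, 0.1583, -0.5093, 0.5164)
v' = (-1.5840, -0.6680, 1.9200)
ω' = (-0.6878, 0.4917, 1.4251)

a = F/m = (0.8000, -3.4000, 6.0000)
new position p' = (-1.9320, -0.9120, -2.2640)
v' = v + a·dt = (-1.5840, -0.6680, 1.9200)
precession coupling ω×(Iω) = (0.0168, -0.0392, 0.0196)
(τ − ω×Iω)/I = (0.6100, 4.5840, 1.2550)
new body rate ω' = (-0.6878, 0.4917, 1.4251)
q⊗(0,ω) = (-0.3908561, -1.3842308, -0.3283743, 0.6582605)
updated quaternion q' = (0.6700, 0.1583, -0.5093, 0.5164)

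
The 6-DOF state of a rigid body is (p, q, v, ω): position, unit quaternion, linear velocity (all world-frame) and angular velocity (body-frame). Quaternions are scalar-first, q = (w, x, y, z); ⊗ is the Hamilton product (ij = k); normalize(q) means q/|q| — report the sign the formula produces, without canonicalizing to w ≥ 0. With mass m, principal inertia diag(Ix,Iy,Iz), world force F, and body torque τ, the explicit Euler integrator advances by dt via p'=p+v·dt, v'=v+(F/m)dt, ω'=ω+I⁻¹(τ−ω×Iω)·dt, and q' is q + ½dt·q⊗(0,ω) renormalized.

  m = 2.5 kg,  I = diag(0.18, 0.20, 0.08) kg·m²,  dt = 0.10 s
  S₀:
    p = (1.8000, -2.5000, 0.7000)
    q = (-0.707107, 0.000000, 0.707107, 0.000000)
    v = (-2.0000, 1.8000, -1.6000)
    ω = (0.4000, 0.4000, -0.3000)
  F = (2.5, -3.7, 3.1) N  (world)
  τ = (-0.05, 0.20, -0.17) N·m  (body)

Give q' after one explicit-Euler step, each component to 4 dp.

q⊗(0,ω) = (-0.2828428, -0.4949749, -0.2828428, -0.0707107)
q + ½dt·q⊗(0,ω), renormalized = (-0.7209, -0.0247, 0.6926, -0.0035)

q' = (-0.7209, -0.0247, 0.6926, -0.0035)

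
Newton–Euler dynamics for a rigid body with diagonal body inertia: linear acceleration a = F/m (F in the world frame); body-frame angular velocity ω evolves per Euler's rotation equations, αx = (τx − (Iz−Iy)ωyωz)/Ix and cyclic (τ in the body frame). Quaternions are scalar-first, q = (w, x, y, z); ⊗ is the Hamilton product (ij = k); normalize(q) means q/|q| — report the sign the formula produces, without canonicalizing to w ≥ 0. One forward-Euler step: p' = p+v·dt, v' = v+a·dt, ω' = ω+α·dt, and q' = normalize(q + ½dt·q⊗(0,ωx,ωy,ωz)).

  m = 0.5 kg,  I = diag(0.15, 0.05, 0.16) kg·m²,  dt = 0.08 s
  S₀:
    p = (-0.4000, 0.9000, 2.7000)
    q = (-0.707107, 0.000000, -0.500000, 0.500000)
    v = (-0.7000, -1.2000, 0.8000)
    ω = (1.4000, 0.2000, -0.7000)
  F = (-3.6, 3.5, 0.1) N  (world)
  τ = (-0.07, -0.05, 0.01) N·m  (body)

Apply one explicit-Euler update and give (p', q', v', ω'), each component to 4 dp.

a = (-7.2000, 7.0000, 0.2000)
p + v·dt = (-0.4560, 0.8040, 2.7640)
new velocity v' = (-1.2760, -0.6400, 0.8160)
(τ − ω×Iω)/I = (-0.3640, -1.1960, 0.2375)
ω' = ω + α·dt = (1.3709, 0.1043, -0.6810)
q⊗(0,ω) = (0.4500000, -0.7399498, 0.5585786, 1.1949749)
q + ½dt·q⊗(0,ω), renormalized = (-0.6877, -0.0295, -0.4767, 0.5467)

p' = (-0.4560, 0.8040, 2.7640)
q' = (-0.6877, -0.0295, -0.4767, 0.5467)
v' = (-1.2760, -0.6400, 0.8160)
ω' = (1.3709, 0.1043, -0.6810)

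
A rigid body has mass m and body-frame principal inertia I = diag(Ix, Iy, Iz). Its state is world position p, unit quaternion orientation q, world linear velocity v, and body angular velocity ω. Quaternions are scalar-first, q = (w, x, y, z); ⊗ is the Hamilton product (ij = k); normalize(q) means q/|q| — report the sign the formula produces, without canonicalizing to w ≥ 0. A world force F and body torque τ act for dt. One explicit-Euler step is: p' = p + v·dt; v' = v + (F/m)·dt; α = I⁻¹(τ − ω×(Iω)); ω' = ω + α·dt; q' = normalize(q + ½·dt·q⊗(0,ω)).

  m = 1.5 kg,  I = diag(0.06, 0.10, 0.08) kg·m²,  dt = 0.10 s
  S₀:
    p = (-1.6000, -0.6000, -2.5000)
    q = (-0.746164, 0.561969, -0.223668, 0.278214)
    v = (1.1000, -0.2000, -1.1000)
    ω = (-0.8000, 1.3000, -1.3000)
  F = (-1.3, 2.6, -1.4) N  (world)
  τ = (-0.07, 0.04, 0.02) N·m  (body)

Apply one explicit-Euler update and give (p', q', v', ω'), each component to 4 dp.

p' = (-1.4900, -0.6200, -2.6100)
q' = (-0.6876, 0.5853, -0.2455, 0.3525)
v' = (1.0133, -0.0267, -1.1933)
ω' = (-0.9730, 1.3608, -1.2230)

a = F/m = (-0.8667, 1.7333, -0.9333)
p' = p + v·dt = (-1.4900, -0.6200, -2.6100)
v + (F/m)dt = (1.0133, -0.0267, -1.1933)
(τ − ω×Iω)/I = (-1.7300, 0.6080, 0.7700)
new body rate ω' = (-0.9730, 1.3608, -1.2230)
2q̇ = q⊗(0,ω) = (1.1020218, 0.5260214, -0.4620247, 1.5216385)
q + ½dt·q⊗(0,ω), renormalized = (-0.6876, 0.5853, -0.2455, 0.3525)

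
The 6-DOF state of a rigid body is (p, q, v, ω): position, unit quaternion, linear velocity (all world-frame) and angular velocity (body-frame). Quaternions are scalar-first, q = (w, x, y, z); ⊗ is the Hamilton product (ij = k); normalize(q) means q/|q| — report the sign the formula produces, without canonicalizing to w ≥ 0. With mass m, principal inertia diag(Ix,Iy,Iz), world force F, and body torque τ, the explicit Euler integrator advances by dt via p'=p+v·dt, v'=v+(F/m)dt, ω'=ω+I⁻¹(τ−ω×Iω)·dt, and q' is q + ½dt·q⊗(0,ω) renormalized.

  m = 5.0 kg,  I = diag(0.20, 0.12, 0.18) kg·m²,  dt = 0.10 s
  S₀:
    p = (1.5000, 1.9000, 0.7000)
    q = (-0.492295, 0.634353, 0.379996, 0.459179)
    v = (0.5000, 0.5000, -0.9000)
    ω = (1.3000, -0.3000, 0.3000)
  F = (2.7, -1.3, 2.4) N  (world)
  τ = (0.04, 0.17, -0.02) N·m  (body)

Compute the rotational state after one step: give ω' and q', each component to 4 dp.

ω' = (1.3227, -0.1648, 0.2716)
q' = (-0.5335, 0.6135, 0.4068, 0.4166)

(τ − ω×Iω)/I = (0.2270, 1.3517, -0.2844)
new body rate ω' = (1.3227, -0.1648, 0.2716)
q⊗(0,ω) = (-0.8484138, -0.3882310, 0.5543153, -0.8319892)
q' = normalize(q + ½dt·q⊗(0,ω)) = (-0.5335, 0.6135, 0.4068, 0.4166)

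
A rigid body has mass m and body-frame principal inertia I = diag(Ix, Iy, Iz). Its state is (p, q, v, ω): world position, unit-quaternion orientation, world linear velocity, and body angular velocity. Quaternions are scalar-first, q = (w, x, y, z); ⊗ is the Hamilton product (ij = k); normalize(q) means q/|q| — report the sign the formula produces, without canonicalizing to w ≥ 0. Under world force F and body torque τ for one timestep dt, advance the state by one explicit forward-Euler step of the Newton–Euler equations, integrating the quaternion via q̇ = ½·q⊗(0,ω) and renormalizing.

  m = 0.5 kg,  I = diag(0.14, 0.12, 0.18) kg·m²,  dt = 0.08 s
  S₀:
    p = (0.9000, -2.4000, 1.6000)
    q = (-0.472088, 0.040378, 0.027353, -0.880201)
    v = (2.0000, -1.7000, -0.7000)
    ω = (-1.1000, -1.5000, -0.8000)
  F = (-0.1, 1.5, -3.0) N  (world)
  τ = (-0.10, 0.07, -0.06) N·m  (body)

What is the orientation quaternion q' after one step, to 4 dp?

q' = (-0.4952, 0.0074, 0.0954, -0.8635)

2q̇ = q⊗(0,ω) = (-0.6187155, -0.8228871, 1.7086555, 0.3471917)
updated quaternion q' = (-0.4952, 0.0074, 0.0954, -0.8635)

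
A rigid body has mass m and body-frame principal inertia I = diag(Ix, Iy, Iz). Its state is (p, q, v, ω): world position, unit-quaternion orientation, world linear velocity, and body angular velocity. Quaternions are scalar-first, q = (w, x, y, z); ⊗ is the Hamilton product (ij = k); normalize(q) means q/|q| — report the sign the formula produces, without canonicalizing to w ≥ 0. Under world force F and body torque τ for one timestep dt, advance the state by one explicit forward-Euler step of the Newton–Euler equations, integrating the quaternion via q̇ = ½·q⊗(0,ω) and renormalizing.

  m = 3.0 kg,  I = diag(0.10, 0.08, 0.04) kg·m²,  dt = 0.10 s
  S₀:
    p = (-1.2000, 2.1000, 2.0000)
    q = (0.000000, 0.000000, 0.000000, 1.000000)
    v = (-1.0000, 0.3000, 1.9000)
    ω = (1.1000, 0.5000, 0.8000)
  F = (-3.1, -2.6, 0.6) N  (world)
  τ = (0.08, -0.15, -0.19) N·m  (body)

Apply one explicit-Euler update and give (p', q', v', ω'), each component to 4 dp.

ω×(Iω) gyroscopic = (-0.0160, 0.0528, -0.0110)
α = I⁻¹(τ − ω×Iω) = (0.9600, -2.5350, -4.4750)
new body rate ω' = (1.1960, 0.2465, 0.3525)
2q̇ = q⊗(0,ω) = (-0.8000000, -0.5000000, 1.1000000, 0.0000000)
updated quaternion q' = (-0.0399, -0.0249, 0.0549, 0.9974)
linear accel F/m = (-1.0333, -0.8667, 0.2000)
p + v·dt = (-1.3000, 2.1300, 2.1900)
new velocity v' = (-1.1033, 0.2133, 1.9200)

p' = (-1.3000, 2.1300, 2.1900)
q' = (-0.0399, -0.0249, 0.0549, 0.9974)
v' = (-1.1033, 0.2133, 1.9200)
ω' = (1.1960, 0.2465, 0.3525)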